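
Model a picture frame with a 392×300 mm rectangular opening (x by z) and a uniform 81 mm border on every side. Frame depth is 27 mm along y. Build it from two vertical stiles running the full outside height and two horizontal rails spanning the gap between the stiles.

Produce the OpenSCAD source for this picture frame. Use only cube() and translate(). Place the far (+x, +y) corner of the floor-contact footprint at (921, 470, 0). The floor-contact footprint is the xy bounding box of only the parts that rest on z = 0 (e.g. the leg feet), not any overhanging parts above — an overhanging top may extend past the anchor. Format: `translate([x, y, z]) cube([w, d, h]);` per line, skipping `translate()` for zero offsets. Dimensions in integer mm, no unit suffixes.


translate([367, 443, 0]) cube([81, 27, 462]);
translate([840, 443, 0]) cube([81, 27, 462]);
translate([448, 443, 0]) cube([392, 27, 81]);
translate([448, 443, 381]) cube([392, 27, 81]);


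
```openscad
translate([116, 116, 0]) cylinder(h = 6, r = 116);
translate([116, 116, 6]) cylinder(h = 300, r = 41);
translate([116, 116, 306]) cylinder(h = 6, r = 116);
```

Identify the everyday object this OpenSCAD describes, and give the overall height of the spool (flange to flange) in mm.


A spool. The overall height is 312 mm.

Three coaxial cylinders, large–small–large — a spool. Two 6 mm flanges and a 300 mm core give 6 + 300 + 6 = 312 mm.


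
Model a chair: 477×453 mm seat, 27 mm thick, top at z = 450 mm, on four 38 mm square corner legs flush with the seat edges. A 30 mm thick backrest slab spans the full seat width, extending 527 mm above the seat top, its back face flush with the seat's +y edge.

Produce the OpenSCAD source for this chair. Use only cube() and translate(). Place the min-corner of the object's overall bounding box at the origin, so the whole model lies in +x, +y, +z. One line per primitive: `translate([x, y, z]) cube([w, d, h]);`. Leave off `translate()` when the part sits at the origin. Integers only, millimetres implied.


// leg_h = 450 - 27 = 423
translate([0, 0, 423]) cube([477, 453, 27]);
cube([38, 38, 423]);
translate([439, 0, 0]) cube([38, 38, 423]);
translate([0, 415, 0]) cube([38, 38, 423]);
translate([439, 415, 0]) cube([38, 38, 423]);
translate([0, 423, 450]) cube([477, 30, 527]);


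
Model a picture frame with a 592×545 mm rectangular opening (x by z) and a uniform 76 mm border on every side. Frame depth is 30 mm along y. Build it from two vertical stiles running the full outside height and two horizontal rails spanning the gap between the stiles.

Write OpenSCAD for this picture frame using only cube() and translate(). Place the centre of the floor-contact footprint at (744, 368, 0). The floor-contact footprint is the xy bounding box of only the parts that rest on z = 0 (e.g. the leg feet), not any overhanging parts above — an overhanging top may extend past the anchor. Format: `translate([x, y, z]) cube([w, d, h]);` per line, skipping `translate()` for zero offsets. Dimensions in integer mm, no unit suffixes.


translate([372, 353, 0]) cube([76, 30, 697]);
translate([1040, 353, 0]) cube([76, 30, 697]);
translate([448, 353, 0]) cube([592, 30, 76]);
translate([448, 353, 621]) cube([592, 30, 76]);


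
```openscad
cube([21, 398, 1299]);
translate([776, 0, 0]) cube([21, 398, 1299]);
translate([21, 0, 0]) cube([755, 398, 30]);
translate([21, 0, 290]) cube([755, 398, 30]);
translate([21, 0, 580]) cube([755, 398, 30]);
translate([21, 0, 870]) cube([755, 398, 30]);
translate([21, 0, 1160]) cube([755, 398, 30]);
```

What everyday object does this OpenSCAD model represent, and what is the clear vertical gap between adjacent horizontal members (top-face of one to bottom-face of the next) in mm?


A bookshelf. The clear shelf gap is 260 mm.

Two tall side panels with 5 horizontal boards between them — a bookshelf. The first two shelf undersides are at z = 0 and z = 290; with shelf thickness 30, the clear gap is 290 − 0 − 30 = 260 mm.


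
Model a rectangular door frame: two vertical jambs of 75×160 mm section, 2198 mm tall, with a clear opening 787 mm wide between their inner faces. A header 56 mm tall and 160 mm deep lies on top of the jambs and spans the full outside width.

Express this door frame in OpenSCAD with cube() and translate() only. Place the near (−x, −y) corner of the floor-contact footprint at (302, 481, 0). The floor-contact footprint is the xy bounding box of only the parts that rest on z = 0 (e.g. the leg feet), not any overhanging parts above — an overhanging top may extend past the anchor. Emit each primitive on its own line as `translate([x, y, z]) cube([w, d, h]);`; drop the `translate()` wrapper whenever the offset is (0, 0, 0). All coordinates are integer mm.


translate([302, 481, 0]) cube([75, 160, 2198]);
translate([1164, 481, 0]) cube([75, 160, 2198]);
translate([302, 481, 2198]) cube([937, 160, 56]);


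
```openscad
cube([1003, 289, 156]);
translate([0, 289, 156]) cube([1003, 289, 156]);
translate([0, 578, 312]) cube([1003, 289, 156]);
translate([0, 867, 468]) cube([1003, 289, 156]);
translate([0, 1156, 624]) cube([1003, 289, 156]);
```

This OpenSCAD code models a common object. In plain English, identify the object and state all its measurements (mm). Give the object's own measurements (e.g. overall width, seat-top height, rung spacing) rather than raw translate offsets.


A straight staircase of 5 solid steps. Each step is 1003 mm wide (x), 289 mm deep (y, the going) and 156 mm tall (the rise). The first step rests on the floor; each subsequent step sits one going further in +y and one rise higher in +z, directly behind and above the previous step with no overlap.


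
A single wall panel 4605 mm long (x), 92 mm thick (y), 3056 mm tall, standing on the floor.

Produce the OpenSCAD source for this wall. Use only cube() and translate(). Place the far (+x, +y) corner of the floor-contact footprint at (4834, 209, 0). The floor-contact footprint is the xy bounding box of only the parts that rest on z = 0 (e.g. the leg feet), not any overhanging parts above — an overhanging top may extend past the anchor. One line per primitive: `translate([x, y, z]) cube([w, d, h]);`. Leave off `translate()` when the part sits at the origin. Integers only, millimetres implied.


translate([229, 117, 0]) cube([4605, 92, 3056]);


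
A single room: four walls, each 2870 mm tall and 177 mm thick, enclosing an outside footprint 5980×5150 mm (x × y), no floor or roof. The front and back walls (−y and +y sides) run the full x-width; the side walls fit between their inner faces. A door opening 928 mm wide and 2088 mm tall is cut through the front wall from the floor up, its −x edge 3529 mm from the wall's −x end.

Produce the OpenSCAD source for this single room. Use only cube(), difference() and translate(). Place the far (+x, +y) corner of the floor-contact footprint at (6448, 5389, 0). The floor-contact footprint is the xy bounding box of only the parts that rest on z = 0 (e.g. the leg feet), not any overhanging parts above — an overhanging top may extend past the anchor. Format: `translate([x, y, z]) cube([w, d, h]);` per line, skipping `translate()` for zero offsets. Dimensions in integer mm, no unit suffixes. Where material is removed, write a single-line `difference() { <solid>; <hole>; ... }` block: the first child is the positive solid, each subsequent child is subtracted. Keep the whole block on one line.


difference() { translate([468, 239, 0]) cube([5980, 177, 2870]); translate([3997, 239, 0]) cube([928, 177, 2088]); }
translate([468, 5212, 0]) cube([5980, 177, 2870]);
translate([468, 416, 0]) cube([177, 4796, 2870]);
translate([6271, 416, 0]) cube([177, 4796, 2870]);


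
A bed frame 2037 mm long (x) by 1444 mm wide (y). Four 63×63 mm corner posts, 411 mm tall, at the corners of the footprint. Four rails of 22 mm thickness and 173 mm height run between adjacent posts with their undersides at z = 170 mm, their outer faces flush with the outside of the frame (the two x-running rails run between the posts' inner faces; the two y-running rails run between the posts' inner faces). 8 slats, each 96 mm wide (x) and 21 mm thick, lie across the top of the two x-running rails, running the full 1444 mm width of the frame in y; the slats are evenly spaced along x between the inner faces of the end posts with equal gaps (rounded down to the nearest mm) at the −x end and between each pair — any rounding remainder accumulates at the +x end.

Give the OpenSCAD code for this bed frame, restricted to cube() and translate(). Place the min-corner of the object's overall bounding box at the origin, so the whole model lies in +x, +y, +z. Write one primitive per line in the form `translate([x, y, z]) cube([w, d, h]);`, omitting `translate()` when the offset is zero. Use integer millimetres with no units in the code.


cube([63, 63, 411]);
translate([0, 1381, 0]) cube([63, 63, 411]);
translate([1974, 0, 0]) cube([63, 63, 411]);
translate([1974, 1381, 0]) cube([63, 63, 411]);
translate([63, 0, 170]) cube([1911, 22, 173]);
translate([63, 1422, 170]) cube([1911, 22, 173]);
translate([0, 63, 170]) cube([22, 1318, 173]);
translate([2015, 63, 170]) cube([22, 1318, 173]);
translate([190, 0, 343]) cube([96, 1444, 21]);
translate([413, 0, 343]) cube([96, 1444, 21]);
translate([636, 0, 343]) cube([96, 1444, 21]);
translate([859, 0, 343]) cube([96, 1444, 21]);
translate([1082, 0, 343]) cube([96, 1444, 21]);
translate([1305, 0, 343]) cube([96, 1444, 21]);
translate([1528, 0, 343]) cube([96, 1444, 21]);
translate([1751, 0, 343]) cube([96, 1444, 21]);


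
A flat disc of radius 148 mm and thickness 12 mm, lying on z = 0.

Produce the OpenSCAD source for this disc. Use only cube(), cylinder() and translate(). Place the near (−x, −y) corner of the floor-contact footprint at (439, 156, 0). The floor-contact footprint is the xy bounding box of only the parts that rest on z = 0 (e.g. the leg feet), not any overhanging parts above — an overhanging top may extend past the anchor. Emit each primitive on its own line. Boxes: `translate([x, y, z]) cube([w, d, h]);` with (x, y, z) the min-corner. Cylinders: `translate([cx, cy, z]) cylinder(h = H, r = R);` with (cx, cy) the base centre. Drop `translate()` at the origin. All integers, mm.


translate([587, 304, 0]) cylinder(h = 12, r = 148);


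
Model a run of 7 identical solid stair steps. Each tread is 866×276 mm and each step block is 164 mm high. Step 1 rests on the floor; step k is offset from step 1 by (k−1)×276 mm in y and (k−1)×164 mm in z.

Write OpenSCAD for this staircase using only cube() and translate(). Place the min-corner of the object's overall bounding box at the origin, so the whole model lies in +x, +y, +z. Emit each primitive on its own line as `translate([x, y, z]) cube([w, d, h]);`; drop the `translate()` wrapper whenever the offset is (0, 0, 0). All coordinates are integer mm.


cube([866, 276, 164]);
translate([0, 276, 164]) cube([866, 276, 164]);
translate([0, 552, 328]) cube([866, 276, 164]);
translate([0, 828, 492]) cube([866, 276, 164]);
translate([0, 1104, 656]) cube([866, 276, 164]);
translate([0, 1380, 820]) cube([866, 276, 164]);
translate([0, 1656, 984]) cube([866, 276, 164]);


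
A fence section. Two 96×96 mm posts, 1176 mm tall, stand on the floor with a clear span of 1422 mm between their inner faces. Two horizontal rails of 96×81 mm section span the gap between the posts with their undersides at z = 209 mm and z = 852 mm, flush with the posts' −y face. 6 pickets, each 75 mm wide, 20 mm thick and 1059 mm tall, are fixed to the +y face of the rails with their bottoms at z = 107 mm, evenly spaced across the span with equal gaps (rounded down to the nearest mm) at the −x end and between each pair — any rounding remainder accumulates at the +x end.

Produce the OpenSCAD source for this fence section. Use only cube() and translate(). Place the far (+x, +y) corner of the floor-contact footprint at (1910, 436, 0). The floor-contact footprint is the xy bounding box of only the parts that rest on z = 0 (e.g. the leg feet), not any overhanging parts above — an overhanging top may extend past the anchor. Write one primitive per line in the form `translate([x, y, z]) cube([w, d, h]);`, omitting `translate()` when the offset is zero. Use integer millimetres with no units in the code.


translate([296, 340, 0]) cube([96, 96, 1176]);
translate([1814, 340, 0]) cube([96, 96, 1176]);
translate([392, 340, 209]) cube([1422, 96, 81]);
translate([392, 340, 852]) cube([1422, 96, 81]);
translate([530, 436, 107]) cube([75, 20, 1059]);
translate([743, 436, 107]) cube([75, 20, 1059]);
translate([956, 436, 107]) cube([75, 20, 1059]);
translate([1169, 436, 107]) cube([75, 20, 1059]);
translate([1382, 436, 107]) cube([75, 20, 1059]);
translate([1595, 436, 107]) cube([75, 20, 1059]);


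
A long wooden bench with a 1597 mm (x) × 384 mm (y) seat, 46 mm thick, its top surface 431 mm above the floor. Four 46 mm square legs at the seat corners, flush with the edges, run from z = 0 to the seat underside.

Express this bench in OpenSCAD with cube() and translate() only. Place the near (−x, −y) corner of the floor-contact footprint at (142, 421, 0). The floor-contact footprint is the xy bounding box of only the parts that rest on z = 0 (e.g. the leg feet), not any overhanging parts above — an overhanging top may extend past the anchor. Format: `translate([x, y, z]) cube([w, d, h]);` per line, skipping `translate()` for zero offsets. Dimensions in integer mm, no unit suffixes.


translate([142, 421, 385]) cube([1597, 384, 46]);
translate([142, 421, 0]) cube([46, 46, 385]);
translate([142, 759, 0]) cube([46, 46, 385]);
translate([1693, 421, 0]) cube([46, 46, 385]);
translate([1693, 759, 0]) cube([46, 46, 385]);


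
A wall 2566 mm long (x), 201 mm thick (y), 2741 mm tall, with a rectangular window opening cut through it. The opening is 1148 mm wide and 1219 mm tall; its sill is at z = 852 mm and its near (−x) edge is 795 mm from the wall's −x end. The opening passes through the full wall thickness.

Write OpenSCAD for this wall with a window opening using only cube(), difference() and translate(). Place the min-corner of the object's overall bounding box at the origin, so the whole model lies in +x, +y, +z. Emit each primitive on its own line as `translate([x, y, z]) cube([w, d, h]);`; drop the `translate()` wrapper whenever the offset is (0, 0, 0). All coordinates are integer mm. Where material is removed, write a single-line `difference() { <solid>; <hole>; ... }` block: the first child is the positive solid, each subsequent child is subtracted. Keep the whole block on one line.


difference() { cube([2566, 201, 2741]); translate([795, 0, 852]) cube([1148, 201, 1219]); }


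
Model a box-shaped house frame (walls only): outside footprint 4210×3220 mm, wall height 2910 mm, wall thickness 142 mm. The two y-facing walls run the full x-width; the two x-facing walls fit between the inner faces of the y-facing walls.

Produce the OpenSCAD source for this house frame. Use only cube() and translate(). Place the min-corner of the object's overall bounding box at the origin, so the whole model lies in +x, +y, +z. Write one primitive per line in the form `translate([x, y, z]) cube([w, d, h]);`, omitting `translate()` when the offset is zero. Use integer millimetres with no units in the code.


cube([4210, 142, 2910]);
translate([0, 3078, 0]) cube([4210, 142, 2910]);
translate([0, 142, 0]) cube([142, 2936, 2910]);
translate([4068, 142, 0]) cube([142, 2936, 2910]);


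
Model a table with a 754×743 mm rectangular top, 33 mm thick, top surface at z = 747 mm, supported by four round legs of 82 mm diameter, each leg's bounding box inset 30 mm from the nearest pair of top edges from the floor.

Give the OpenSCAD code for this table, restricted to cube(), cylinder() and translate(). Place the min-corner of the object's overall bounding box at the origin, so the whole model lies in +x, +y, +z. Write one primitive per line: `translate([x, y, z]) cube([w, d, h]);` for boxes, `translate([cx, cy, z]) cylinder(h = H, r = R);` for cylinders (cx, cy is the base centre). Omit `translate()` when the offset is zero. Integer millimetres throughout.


// leg_h = 747 - 33 = 714
translate([0, 0, 714]) cube([754, 743, 33]);
translate([71, 71, 0]) cylinder(h = 714, r = 41);
translate([683, 71, 0]) cylinder(h = 714, r = 41);
translate([71, 672, 0]) cylinder(h = 714, r = 41);
translate([683, 672, 0]) cylinder(h = 714, r = 41);


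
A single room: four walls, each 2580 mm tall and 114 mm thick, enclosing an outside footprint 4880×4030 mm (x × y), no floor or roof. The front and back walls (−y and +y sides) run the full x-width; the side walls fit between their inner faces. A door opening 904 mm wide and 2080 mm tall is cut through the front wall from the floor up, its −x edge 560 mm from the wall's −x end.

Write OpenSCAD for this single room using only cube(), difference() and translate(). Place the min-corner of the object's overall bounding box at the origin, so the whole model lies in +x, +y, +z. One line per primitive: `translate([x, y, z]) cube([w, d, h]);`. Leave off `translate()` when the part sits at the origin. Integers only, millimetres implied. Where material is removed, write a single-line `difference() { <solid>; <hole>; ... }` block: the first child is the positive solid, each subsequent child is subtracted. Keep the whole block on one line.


difference() { cube([4880, 114, 2580]); translate([560, 0, 0]) cube([904, 114, 2080]); }
translate([0, 3916, 0]) cube([4880, 114, 2580]);
translate([0, 114, 0]) cube([114, 3802, 2580]);
translate([4766, 114, 0]) cube([114, 3802, 2580]);


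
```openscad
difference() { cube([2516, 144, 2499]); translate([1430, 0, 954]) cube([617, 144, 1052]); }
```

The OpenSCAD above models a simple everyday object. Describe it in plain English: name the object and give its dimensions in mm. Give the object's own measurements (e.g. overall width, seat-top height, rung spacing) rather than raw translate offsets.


A wall 2516 mm long (x), 144 mm thick (y), 2499 mm tall, with a rectangular window opening cut through it. The opening is 617 mm wide and 1052 mm tall; its sill is at z = 954 mm and its near (−x) edge is 1430 mm from the wall's −x end. The opening passes through the full wall thickness.


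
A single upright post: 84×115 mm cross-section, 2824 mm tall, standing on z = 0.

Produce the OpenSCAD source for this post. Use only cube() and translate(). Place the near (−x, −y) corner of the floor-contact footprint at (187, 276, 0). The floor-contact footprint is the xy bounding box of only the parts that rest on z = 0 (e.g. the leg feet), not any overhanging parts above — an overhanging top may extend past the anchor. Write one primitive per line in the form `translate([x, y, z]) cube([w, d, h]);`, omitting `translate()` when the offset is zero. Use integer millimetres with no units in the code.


translate([187, 276, 0]) cube([84, 115, 2824]);


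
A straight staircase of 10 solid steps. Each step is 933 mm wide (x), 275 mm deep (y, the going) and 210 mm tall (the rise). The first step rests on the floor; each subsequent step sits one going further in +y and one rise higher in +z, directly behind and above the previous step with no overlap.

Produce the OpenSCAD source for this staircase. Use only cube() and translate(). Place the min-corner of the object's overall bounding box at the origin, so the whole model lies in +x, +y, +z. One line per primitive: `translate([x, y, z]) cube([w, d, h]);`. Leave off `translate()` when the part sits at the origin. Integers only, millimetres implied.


cube([933, 275, 210]);
translate([0, 275, 210]) cube([933, 275, 210]);
translate([0, 550, 420]) cube([933, 275, 210]);
translate([0, 825, 630]) cube([933, 275, 210]);
translate([0, 1100, 840]) cube([933, 275, 210]);
translate([0, 1375, 1050]) cube([933, 275, 210]);
translate([0, 1650, 1260]) cube([933, 275, 210]);
translate([0, 1925, 1470]) cube([933, 275, 210]);
translate([0, 2200, 1680]) cube([933, 275, 210]);
translate([0, 2475, 1890]) cube([933, 275, 210]);


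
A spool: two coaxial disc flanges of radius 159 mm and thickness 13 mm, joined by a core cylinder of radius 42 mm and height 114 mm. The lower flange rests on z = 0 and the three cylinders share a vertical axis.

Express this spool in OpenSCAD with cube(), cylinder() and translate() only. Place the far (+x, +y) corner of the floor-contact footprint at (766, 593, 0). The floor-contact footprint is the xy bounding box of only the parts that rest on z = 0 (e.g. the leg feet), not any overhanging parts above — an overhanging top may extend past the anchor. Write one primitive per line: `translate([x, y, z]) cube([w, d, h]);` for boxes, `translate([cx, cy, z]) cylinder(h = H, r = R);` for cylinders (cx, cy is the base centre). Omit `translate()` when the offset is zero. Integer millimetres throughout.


translate([607, 434, 0]) cylinder(h = 13, r = 159);
translate([607, 434, 13]) cylinder(h = 114, r = 42);
translate([607, 434, 127]) cylinder(h = 13, r = 159);


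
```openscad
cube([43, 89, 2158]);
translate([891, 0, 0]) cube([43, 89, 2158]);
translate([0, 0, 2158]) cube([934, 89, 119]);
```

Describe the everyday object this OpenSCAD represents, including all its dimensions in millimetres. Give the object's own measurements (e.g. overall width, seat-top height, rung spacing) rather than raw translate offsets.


A door frame. The clear opening is 848 mm wide and 2158 mm high. Two 43 mm wide jambs, 89 mm deep, stand either side of the opening from the floor to the top of the opening. A 119 mm thick head sits across the top of both jambs, spanning the full outside width of the frame.


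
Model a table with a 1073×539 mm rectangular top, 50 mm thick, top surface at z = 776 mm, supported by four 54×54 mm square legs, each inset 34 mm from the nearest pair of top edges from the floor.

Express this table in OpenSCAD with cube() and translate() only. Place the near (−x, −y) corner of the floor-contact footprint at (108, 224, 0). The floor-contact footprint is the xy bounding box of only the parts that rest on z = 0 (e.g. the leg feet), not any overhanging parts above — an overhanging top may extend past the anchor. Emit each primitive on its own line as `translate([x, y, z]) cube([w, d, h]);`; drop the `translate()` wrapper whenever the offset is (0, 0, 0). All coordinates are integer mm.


translate([74, 190, 726]) cube([1073, 539, 50]);
translate([108, 224, 0]) cube([54, 54, 726]);
translate([1059, 224, 0]) cube([54, 54, 726]);
translate([108, 641, 0]) cube([54, 54, 726]);
translate([1059, 641, 0]) cube([54, 54, 726]);


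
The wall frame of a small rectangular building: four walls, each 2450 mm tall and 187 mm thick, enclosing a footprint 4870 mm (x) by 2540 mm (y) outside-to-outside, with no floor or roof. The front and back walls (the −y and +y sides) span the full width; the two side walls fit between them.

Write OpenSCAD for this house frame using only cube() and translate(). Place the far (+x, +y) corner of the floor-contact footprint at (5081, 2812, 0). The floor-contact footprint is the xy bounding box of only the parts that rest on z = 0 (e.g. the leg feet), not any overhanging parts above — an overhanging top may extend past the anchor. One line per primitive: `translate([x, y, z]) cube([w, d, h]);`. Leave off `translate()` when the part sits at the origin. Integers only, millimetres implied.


translate([211, 272, 0]) cube([4870, 187, 2450]);
translate([211, 2625, 0]) cube([4870, 187, 2450]);
translate([211, 459, 0]) cube([187, 2166, 2450]);
translate([4894, 459, 0]) cube([187, 2166, 2450]);


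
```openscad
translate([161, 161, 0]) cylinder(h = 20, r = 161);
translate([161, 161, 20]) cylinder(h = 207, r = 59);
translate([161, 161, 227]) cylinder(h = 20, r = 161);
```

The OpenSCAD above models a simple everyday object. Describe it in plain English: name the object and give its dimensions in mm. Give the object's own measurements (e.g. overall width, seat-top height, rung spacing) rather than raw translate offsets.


A spool: two coaxial disc flanges of radius 161 mm and thickness 20 mm, joined by a core cylinder of radius 59 mm and height 207 mm. The lower flange rests on z = 0 and the three cylinders share a vertical axis.


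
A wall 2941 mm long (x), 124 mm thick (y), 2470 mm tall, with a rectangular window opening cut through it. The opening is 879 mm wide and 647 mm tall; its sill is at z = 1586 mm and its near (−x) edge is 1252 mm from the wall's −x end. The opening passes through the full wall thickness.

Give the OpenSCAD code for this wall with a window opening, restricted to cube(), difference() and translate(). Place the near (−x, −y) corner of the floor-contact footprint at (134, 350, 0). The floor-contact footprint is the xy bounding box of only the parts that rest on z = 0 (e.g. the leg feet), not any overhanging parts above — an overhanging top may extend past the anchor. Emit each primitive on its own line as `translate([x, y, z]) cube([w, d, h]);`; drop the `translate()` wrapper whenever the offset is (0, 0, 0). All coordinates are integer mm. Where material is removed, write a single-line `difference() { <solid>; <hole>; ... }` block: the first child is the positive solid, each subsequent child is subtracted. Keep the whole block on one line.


difference() { translate([134, 350, 0]) cube([2941, 124, 2470]); translate([1386, 350, 1586]) cube([879, 124, 647]); }


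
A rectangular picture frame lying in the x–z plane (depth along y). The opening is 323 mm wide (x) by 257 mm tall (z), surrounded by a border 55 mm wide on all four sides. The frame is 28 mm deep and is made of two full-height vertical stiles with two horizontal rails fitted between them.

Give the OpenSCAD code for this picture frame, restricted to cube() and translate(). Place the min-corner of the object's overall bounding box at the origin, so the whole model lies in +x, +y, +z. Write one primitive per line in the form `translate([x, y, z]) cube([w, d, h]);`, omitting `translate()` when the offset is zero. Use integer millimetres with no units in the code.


cube([55, 28, 367]);
translate([378, 0, 0]) cube([55, 28, 367]);
translate([55, 0, 0]) cube([323, 28, 55]);
translate([55, 0, 312]) cube([323, 28, 55]);


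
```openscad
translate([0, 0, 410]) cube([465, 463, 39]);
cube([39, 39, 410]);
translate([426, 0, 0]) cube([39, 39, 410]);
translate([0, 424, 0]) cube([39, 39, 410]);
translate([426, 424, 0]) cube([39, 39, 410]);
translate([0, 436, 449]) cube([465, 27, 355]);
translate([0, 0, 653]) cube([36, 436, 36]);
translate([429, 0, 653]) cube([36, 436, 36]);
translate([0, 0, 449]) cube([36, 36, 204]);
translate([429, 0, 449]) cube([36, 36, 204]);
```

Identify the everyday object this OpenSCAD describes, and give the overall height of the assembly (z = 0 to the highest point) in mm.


A chair. The overall height is 804 mm.

A slab on four corner posts with a tall panel at the back — a chair. The seat slab sits at z = 410 with thickness 39, and the 355 mm backrest starts at the seat top, so the overall height is 410 + 39 + 355 = 804 mm.


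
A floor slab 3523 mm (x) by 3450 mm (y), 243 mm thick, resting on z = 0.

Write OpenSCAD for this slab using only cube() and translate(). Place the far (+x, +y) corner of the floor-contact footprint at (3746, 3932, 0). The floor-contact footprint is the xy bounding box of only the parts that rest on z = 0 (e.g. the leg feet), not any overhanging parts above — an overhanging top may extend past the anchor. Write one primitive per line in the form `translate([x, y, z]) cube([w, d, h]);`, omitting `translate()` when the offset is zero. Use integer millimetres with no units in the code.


translate([223, 482, 0]) cube([3523, 3450, 243]);


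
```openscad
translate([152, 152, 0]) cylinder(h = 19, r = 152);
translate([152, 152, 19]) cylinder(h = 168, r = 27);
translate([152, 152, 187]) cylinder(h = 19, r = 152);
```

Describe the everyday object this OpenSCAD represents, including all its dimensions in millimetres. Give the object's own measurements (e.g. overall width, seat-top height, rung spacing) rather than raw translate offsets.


A spool: two coaxial disc flanges of radius 152 mm and thickness 19 mm, joined by a core cylinder of radius 27 mm and height 168 mm. The lower flange rests on z = 0 and the three cylinders share a vertical axis.


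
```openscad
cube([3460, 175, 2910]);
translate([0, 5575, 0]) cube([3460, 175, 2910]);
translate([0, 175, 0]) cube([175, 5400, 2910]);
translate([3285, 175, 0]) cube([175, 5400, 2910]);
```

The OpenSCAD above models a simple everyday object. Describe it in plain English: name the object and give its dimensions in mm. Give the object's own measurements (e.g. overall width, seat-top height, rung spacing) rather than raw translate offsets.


The wall frame of a small rectangular building: four walls, each 2910 mm tall and 175 mm thick, enclosing a footprint 3460 mm (x) by 5750 mm (y) outside-to-outside, with no floor or roof. The front and back walls (the −y and +y sides) span the full width; the two side walls fit between them.


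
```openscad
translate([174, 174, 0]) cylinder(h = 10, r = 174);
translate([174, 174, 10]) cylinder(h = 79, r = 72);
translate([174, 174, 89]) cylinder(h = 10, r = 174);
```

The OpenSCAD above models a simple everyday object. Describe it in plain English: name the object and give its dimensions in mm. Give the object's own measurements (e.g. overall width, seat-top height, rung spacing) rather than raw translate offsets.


A spool: two coaxial disc flanges of radius 174 mm and thickness 10 mm, joined by a core cylinder of radius 72 mm and height 79 mm. The lower flange rests on z = 0 and the three cylinders share a vertical axis.


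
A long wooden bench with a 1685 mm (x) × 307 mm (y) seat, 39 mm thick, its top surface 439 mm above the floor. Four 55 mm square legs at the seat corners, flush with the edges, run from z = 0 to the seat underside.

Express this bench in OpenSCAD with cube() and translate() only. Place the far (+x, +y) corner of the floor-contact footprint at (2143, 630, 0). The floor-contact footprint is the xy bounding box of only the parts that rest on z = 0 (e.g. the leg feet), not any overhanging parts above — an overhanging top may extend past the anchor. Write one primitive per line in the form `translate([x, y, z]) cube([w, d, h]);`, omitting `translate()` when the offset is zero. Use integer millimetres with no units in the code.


translate([458, 323, 400]) cube([1685, 307, 39]);
translate([458, 323, 0]) cube([55, 55, 400]);
translate([458, 575, 0]) cube([55, 55, 400]);
translate([2088, 323, 0]) cube([55, 55, 400]);
translate([2088, 575, 0]) cube([55, 55, 400]);


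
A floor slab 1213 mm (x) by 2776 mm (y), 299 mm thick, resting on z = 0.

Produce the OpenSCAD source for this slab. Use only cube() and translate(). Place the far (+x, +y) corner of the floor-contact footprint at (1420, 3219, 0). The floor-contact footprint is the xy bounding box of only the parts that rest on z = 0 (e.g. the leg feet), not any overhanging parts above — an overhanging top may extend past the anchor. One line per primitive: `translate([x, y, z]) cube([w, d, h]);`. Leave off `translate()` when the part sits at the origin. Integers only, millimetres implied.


translate([207, 443, 0]) cube([1213, 2776, 299]);


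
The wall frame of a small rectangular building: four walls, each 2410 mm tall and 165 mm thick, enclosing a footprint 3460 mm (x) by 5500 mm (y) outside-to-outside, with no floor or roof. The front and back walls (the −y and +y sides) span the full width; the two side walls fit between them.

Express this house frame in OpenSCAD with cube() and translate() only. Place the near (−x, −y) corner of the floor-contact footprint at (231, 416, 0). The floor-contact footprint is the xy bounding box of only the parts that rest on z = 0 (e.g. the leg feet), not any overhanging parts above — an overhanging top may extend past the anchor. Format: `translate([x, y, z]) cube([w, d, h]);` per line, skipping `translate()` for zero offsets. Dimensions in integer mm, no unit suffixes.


translate([231, 416, 0]) cube([3460, 165, 2410]);
translate([231, 5751, 0]) cube([3460, 165, 2410]);
translate([231, 581, 0]) cube([165, 5170, 2410]);
translate([3526, 581, 0]) cube([165, 5170, 2410]);


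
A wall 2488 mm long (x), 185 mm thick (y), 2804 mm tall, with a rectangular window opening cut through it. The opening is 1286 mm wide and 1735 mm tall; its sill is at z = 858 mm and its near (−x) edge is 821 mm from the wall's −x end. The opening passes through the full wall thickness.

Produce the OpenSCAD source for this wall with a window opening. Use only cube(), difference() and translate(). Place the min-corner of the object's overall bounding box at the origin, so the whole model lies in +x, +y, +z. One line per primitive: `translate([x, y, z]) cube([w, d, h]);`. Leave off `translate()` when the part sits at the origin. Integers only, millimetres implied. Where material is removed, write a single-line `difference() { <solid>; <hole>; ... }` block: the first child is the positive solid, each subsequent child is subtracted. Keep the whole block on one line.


difference() { cube([2488, 185, 2804]); translate([821, 0, 858]) cube([1286, 185, 1735]); }


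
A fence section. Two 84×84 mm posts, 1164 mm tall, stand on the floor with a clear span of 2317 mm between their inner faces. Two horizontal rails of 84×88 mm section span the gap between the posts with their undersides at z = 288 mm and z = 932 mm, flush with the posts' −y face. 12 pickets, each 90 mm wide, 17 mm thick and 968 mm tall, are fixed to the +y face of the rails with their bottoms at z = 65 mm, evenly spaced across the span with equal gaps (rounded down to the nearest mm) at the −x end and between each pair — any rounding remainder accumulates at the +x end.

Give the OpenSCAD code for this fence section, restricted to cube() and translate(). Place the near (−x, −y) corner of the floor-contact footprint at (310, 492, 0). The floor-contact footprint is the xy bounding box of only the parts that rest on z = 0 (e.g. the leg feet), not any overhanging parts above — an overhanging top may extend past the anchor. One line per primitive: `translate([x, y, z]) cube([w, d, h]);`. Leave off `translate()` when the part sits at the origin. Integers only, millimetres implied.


translate([310, 492, 0]) cube([84, 84, 1164]);
translate([2711, 492, 0]) cube([84, 84, 1164]);
translate([394, 492, 288]) cube([2317, 84, 88]);
translate([394, 492, 932]) cube([2317, 84, 88]);
translate([489, 576, 65]) cube([90, 17, 968]);
translate([674, 576, 65]) cube([90, 17, 968]);
translate([859, 576, 65]) cube([90, 17, 968]);
translate([1044, 576, 65]) cube([90, 17, 968]);
translate([1229, 576, 65]) cube([90, 17, 968]);
translate([1414, 576, 65]) cube([90, 17, 968]);
translate([1599, 576, 65]) cube([90, 17, 968]);
translate([1784, 576, 65]) cube([90, 17, 968]);
translate([1969, 576, 65]) cube([90, 17, 968]);
translate([2154, 576, 65]) cube([90, 17, 968]);
translate([2339, 576, 65]) cube([90, 17, 968]);
translate([2524, 576, 65]) cube([90, 17, 968]);


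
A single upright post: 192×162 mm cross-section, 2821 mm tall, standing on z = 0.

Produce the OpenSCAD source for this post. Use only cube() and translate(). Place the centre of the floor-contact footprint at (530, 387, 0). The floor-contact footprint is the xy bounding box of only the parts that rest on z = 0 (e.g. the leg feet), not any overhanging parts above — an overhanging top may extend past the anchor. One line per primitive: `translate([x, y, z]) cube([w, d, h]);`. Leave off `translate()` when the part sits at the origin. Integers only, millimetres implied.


translate([434, 306, 0]) cube([192, 162, 2821]);


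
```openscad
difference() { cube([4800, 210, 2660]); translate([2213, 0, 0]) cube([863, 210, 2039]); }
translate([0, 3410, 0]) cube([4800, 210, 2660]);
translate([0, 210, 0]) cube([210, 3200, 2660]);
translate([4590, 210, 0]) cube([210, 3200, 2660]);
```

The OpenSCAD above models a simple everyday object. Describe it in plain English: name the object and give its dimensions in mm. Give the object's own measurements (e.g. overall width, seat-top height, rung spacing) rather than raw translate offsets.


A single room: four walls, each 2660 mm tall and 210 mm thick, enclosing an outside footprint 4800×3620 mm (x × y), no floor or roof. The front and back walls (−y and +y sides) run the full x-width; the side walls fit between their inner faces. A door opening 863 mm wide and 2039 mm tall is cut through the front wall from the floor up, its −x edge 2213 mm from the wall's −x end.


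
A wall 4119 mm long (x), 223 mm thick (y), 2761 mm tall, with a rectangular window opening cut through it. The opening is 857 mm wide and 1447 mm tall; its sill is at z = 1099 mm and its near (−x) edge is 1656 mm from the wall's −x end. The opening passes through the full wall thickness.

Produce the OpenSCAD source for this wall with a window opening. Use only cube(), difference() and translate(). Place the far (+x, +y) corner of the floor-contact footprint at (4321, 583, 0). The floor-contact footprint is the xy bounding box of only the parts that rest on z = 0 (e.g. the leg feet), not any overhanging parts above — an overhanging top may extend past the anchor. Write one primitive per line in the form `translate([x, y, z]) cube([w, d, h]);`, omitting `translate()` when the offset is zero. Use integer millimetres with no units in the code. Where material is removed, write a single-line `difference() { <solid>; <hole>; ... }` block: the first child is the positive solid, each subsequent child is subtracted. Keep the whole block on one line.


difference() { translate([202, 360, 0]) cube([4119, 223, 2761]); translate([1858, 360, 1099]) cube([857, 223, 1447]); }


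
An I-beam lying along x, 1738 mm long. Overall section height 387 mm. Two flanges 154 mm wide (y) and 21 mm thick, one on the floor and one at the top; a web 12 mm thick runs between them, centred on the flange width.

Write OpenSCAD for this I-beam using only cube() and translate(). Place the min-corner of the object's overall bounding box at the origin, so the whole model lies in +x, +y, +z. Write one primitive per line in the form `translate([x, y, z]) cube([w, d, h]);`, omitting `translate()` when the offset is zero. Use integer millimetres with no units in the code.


cube([1738, 154, 21]);
translate([0, 71, 21]) cube([1738, 12, 345]);
translate([0, 0, 366]) cube([1738, 154, 21]);


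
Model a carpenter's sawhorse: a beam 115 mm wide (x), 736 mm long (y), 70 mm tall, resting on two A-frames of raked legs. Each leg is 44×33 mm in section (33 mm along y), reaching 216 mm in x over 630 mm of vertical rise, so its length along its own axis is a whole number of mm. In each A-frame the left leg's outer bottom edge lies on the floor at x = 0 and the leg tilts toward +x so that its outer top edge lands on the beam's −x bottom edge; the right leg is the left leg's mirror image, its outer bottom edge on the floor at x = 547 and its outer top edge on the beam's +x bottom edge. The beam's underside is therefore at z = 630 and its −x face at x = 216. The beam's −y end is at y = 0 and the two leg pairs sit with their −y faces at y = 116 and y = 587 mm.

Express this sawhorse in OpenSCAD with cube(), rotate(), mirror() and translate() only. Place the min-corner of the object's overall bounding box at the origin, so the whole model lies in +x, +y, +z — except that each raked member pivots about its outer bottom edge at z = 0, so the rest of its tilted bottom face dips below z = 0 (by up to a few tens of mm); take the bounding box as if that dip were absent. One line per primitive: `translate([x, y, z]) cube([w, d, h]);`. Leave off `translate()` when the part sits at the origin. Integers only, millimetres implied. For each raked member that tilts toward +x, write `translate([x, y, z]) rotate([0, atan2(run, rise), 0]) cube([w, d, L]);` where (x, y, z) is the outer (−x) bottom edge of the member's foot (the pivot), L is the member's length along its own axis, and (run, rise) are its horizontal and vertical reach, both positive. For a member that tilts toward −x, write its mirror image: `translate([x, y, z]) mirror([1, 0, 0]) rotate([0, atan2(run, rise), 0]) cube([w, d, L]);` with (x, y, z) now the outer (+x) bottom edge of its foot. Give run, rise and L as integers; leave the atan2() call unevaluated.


// leg length = √(216² + 630²) = 666
// right-leg outer foot x = 2·216 + 115 = 547
// beam min-corner = (216, 0, 630)
translate([216, 0, 630]) cube([115, 736, 70]);
translate([0, 116, 0]) rotate([0, atan2(216, 630), 0]) cube([44, 33, 666]);
translate([547, 116, 0]) mirror([1, 0, 0]) rotate([0, atan2(216, 630), 0]) cube([44, 33, 666]);
translate([0, 587, 0]) rotate([0, atan2(216, 630), 0]) cube([44, 33, 666]);
translate([547, 587, 0]) mirror([1, 0, 0]) rotate([0, atan2(216, 630), 0]) cube([44, 33, 666]);
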